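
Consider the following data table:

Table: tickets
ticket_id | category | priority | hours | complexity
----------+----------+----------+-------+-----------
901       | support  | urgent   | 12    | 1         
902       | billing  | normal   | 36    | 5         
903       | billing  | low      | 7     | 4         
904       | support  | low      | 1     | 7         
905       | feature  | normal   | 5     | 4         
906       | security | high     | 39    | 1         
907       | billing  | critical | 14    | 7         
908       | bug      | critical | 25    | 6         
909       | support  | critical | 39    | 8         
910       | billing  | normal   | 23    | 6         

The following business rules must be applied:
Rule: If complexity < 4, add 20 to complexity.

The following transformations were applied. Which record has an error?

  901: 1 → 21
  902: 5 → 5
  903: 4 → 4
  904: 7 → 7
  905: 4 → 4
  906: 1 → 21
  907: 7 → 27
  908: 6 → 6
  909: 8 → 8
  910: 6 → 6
Record 907 has an error. The correct transformed value should be 7, not 27.

Step 1: Check each record against the rule
Step 2: Record 907 has complexity = 7
Step 3: Since 7 >= 4, the bonus should not have been applied
Step 4: Correct value = 7, but claimed value = 27
Conclusion: Record 907 has the error.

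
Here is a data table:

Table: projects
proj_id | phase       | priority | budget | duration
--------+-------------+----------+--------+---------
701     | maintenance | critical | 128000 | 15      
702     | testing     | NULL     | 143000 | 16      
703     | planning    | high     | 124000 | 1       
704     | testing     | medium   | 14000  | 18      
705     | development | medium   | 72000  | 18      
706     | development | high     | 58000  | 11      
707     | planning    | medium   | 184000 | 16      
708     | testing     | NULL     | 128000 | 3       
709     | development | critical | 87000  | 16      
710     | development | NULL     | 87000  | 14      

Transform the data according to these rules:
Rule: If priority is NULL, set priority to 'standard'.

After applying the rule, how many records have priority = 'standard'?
3

Step 1: Count records where priority IS NULL
Step 2: Found 3 records with NULL priority
Step 3: These records will have priority set to 'standard'
Step 4: Records already having priority = 'standard': 0
Step 5: Answer: 3 + 0 = 3 records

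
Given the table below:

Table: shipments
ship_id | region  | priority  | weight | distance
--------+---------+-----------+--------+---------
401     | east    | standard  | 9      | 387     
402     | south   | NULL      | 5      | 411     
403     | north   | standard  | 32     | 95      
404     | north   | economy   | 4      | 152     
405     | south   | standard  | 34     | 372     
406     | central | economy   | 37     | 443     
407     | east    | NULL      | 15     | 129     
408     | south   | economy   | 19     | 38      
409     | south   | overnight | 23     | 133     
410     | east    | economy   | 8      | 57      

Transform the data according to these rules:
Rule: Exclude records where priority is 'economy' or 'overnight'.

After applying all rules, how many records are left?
5

Step 1: Count records to exclude
  - 4 (economy) + 1 (overnight) = 5 records
Step 2: Total records: 10
Step 3: Remaining = 10 - 5 = 5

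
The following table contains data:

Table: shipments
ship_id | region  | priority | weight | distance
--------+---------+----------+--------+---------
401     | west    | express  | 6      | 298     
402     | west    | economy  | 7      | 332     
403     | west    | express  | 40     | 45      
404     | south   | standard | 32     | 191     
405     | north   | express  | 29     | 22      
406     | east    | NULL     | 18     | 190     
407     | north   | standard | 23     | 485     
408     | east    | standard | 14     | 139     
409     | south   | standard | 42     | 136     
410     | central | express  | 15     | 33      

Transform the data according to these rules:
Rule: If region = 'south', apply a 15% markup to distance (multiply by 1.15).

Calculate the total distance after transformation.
1920.05

Step 1: Records with region = 'south' have total distance = 327
Step 2: Apply multiplier: 327 × 1.15 = 376.05
Step 3: Other records total: 1544
Step 4: Final sum = 376.05 + 1544 = 1920.05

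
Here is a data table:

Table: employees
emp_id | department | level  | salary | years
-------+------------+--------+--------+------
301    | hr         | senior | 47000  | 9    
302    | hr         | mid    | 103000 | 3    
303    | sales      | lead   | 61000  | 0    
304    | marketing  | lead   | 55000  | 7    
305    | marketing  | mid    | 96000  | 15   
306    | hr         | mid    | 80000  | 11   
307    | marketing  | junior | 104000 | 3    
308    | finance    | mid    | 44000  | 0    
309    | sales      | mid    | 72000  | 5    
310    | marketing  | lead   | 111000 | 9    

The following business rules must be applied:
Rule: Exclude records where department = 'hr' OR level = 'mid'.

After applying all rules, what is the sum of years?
19

Step 1: Find records where department = 'hr' OR level = 'mid'
Step 2: 6 records match, summing to 43
Step 3: Original sum: 62
Step 4: Remaining sum = 62 - 43 = 19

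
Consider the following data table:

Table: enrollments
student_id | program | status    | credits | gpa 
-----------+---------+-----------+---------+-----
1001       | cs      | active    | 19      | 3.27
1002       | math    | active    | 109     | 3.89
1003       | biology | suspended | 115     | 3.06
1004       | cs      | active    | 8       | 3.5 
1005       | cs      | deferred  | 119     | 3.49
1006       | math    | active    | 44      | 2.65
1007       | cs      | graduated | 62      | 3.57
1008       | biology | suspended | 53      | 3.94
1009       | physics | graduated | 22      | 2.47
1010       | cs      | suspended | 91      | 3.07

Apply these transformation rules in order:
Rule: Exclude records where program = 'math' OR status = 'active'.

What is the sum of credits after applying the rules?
462

Step 1: Find records where program = 'math' OR status = 'active'
Step 2: 4 records match, summing to 180
Step 3: Original sum: 642
Step 4: Remaining sum = 642 - 180 = 462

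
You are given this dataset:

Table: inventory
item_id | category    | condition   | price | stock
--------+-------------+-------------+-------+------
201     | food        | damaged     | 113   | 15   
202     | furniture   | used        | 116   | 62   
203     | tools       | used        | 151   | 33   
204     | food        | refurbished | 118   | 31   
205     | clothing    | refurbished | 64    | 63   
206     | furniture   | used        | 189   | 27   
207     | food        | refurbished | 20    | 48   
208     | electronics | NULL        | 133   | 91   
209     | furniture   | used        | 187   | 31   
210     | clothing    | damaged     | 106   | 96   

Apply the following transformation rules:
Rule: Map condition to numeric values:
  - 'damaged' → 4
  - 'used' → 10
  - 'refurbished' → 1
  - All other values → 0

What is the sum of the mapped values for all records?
51

Step 1: Apply mapping to each record
Step 2: Count by status:
  'damaged': 2 records × 4 = 8
  'used': 4 records × 10 = 40
  'refurbished': 3 records × 1 = 3
Step 3: Sum all mapped values = 51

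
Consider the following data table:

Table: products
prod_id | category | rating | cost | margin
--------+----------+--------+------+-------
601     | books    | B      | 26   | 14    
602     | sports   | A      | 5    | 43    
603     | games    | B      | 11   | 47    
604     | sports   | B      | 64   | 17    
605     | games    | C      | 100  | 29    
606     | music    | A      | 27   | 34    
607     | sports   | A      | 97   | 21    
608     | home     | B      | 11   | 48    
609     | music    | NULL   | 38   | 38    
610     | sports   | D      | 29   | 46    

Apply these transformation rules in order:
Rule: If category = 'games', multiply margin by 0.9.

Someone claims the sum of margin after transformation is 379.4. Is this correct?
No, the correct result is 329.4.

Step 1: Calculate the correct sum after transformation
Step 2: Apply multiplier 0.9 to records where category = 'games'
Step 3: Correct result = 329.4
Step 4: Claimed result = 379.4
Step 5: 329.4 ≠ 379.4
Conclusion: The claimed result is incorrect. The correct answer is 329.4.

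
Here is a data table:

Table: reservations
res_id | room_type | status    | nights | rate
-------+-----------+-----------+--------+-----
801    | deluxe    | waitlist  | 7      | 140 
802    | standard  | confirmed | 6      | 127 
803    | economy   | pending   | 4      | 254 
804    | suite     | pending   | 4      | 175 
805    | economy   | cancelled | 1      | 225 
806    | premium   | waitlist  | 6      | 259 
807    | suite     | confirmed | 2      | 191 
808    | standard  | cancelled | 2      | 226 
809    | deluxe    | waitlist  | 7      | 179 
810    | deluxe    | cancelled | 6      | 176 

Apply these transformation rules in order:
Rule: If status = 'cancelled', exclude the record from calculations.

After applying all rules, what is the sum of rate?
1325

Step 1: Identify records where status = 'cancelled'
Step 2: The excluded records sum to 627
Step 3: Original total rate = 1952
Step 4: Remaining total = 1952 - 627 = 1325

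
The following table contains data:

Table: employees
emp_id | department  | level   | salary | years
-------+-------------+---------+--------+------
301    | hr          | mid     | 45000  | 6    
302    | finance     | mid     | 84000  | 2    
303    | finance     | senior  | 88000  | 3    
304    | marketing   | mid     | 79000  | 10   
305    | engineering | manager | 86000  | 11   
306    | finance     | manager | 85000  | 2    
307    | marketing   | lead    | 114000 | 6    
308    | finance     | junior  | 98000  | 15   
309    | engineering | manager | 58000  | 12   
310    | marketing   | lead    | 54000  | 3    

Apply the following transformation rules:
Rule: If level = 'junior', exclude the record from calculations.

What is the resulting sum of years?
55

Step 1: Identify records where level = 'junior'
Step 2: The excluded records sum to 15
Step 3: Original total years = 70
Step 4: Remaining total = 70 - 15 = 55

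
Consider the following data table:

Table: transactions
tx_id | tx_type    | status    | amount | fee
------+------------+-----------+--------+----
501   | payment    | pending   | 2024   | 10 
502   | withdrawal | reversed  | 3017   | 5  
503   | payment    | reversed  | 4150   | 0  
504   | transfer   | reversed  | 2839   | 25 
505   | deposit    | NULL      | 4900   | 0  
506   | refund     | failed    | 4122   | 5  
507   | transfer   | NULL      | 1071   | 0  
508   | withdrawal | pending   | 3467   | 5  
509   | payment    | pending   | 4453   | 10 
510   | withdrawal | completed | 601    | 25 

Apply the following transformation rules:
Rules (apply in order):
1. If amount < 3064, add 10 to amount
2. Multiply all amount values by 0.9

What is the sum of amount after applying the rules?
27624.6

Step 1: Apply Rule 1 - Add 10 to records with amount < 3064
  - 5 records affected: 9552 + (5 × 10) = 9602
  - Unaffected records: 21092
  - Sum after Rule 1: 30694
Step 2: Apply Rule 2 - Multiply all by 0.9
  - 30694 × 0.9 = 27624.6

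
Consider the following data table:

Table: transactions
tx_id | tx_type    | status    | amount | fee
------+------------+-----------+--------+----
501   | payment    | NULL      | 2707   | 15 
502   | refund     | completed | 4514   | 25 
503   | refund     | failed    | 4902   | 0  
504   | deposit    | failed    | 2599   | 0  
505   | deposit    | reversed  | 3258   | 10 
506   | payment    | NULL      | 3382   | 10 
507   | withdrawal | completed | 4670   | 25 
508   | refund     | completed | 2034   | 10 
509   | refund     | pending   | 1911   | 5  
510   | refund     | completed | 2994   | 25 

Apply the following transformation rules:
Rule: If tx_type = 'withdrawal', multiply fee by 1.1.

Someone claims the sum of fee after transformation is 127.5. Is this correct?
Yes, the result is correct.

Step 1: Calculate the correct sum after transformation
Step 2: Apply multiplier 1.1 to records where tx_type = 'withdrawal'
Step 3: Correct result = 127.5
Step 4: Claimed result = 127.5
Step 5: 127.5 = 127.5 ✓
Conclusion: The claimed result is correct.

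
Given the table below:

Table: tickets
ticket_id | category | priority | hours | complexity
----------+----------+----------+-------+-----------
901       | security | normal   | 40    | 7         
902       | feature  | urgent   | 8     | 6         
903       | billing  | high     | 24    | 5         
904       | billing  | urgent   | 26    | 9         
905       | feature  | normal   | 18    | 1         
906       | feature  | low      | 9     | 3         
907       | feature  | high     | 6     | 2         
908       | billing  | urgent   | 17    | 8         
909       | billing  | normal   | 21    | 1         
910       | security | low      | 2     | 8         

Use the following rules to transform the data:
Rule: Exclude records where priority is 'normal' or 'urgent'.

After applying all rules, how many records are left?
4

Step 1: Count records to exclude
  - 3 (normal) + 3 (urgent) = 6 records
Step 2: Total records: 10
Step 3: Remaining = 10 - 6 = 4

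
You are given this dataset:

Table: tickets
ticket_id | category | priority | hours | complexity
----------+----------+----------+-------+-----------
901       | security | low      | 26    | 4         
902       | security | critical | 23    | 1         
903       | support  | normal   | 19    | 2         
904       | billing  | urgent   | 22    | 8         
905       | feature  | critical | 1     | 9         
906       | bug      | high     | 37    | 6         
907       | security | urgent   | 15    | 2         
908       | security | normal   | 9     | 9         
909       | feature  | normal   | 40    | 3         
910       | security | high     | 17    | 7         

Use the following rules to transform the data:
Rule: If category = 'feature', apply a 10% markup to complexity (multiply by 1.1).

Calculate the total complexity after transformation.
52.2

Step 1: Records with category = 'feature' have total complexity = 12
Step 2: Apply multiplier: 12 × 1.1 = 13.2
Step 3: Other records total: 39
Step 4: Final sum = 13.2 + 39 = 52.2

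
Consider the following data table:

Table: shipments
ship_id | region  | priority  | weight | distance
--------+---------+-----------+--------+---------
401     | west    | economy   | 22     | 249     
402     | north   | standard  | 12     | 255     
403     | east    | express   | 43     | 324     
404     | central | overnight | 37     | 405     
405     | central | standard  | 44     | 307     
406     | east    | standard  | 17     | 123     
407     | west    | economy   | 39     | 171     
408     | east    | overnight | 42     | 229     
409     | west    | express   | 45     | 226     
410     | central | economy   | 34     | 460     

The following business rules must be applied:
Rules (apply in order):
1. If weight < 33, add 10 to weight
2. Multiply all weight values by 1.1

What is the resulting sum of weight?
401.5

Step 1: Apply Rule 1 - Add 10 to records with weight < 33
  - 3 records affected: 51 + (3 × 10) = 81
  - Unaffected records: 284
  - Sum after Rule 1: 365
Step 2: Apply Rule 2 - Multiply all by 1.1
  - 365 × 1.1 = 401.5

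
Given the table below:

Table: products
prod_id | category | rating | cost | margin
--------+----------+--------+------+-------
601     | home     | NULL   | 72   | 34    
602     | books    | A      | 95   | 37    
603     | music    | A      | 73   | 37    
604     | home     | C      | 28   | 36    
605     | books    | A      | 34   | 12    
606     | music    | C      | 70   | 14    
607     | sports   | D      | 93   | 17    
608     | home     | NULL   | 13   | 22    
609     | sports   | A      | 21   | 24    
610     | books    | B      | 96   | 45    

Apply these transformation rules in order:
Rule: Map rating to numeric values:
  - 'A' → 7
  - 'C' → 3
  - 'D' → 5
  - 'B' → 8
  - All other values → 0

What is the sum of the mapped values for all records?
47

Step 1: Apply mapping to each record
Step 2: Count by status:
  'A': 4 records × 7 = 28
  'C': 2 records × 3 = 6
  'D': 1 records × 5 = 5
  'B': 1 records × 8 = 8
Step 3: Sum all mapped values = 47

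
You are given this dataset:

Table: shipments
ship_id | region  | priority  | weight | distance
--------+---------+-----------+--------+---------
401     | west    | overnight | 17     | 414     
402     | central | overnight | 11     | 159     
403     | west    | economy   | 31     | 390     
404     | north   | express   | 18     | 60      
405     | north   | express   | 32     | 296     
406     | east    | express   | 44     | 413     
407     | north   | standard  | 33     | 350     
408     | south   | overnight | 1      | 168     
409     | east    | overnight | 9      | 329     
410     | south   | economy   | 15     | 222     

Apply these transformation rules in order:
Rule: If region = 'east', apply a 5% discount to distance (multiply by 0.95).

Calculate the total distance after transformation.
2763.9

Step 1: Records with region = 'east' have total distance = 742
Step 2: Apply multiplier: 742 × 0.95 = 704.9
Step 3: Other records total: 2059
Step 4: Final sum = 704.9 + 2059 = 2763.9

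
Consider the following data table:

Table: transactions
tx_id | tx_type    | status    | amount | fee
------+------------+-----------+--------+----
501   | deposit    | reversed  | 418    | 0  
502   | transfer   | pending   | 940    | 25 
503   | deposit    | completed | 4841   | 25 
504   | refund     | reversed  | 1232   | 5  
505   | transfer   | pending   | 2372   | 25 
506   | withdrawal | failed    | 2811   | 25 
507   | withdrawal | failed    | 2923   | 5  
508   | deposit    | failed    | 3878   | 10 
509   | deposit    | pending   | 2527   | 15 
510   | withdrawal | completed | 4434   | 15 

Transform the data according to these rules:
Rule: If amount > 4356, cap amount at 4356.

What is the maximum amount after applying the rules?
4356

Step 1: Original maximum amount = 4841
Step 2: Apply cap at 4356
Step 3: 2 records had amount > 4356 and were capped
Step 4: Maximum after transformation = 4356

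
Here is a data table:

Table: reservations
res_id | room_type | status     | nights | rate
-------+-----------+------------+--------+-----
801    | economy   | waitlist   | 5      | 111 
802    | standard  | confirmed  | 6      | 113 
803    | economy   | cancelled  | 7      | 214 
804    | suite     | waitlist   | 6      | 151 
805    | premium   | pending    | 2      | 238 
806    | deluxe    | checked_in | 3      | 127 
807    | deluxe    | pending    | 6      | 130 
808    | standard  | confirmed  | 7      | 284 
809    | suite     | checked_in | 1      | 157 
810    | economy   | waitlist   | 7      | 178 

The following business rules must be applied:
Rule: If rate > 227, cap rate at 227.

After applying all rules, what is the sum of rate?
1635

Step 1: 2 records have rate > 227
Step 2: These records originally summed to 522
Step 3: After capping: 2 × 227 = 454
Step 4: Unaffected records sum: 1181
Step 5: Final sum = 454 + 1181 = 1635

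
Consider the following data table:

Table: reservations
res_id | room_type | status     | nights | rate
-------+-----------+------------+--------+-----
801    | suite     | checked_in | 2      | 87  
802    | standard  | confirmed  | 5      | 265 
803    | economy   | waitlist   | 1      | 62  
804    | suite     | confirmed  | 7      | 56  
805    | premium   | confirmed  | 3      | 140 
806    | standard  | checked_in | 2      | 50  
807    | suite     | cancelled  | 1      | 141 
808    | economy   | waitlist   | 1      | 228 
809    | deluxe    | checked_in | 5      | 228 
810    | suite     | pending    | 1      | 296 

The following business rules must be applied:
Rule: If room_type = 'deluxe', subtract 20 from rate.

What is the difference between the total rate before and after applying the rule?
20

Step 1: Original sum of rate = 1553
Step 2: 1 records have room_type = 'deluxe'
Step 3: Each affected record changes by -20
Step 4: Total change = 1 × -20 = -20
Step 5: New sum = 1553 + -20 = 1533
Step 6: Difference = |1533 - 1553| = 20
        (Sum decreased by 20)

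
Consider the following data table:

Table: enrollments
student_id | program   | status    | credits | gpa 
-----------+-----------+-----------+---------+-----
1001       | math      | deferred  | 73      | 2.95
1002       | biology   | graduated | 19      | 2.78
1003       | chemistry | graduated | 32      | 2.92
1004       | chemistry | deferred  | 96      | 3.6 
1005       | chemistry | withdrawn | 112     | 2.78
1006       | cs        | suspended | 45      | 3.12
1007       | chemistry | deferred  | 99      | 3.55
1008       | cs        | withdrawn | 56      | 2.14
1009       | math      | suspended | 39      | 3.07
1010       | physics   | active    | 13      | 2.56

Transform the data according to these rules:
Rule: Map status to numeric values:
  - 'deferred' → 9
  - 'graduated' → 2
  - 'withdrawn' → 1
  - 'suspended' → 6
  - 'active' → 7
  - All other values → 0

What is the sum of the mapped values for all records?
52

Step 1: Apply mapping to each record
Step 2: Count by status:
  'deferred': 3 records × 9 = 27
  'graduated': 2 records × 2 = 4
  'withdrawn': 2 records × 1 = 2
  'suspended': 2 records × 6 = 12
  'active': 1 records × 7 = 7
Step 3: Sum all mapped values = 52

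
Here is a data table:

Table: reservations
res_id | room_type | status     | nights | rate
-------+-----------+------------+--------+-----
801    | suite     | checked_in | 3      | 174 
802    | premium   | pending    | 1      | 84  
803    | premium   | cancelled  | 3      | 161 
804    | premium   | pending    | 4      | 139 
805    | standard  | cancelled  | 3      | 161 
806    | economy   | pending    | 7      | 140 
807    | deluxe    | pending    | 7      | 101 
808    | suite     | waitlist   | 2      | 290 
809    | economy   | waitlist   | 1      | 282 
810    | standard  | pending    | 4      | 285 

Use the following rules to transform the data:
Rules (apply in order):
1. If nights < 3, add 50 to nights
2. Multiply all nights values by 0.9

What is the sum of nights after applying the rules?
166.5

Step 1: Apply Rule 1 - Add 50 to records with nights < 3
  - 3 records affected: 4 + (3 × 50) = 154
  - Unaffected records: 31
  - Sum after Rule 1: 185
Step 2: Apply Rule 2 - Multiply all by 0.9
  - 185 × 0.9 = 166.5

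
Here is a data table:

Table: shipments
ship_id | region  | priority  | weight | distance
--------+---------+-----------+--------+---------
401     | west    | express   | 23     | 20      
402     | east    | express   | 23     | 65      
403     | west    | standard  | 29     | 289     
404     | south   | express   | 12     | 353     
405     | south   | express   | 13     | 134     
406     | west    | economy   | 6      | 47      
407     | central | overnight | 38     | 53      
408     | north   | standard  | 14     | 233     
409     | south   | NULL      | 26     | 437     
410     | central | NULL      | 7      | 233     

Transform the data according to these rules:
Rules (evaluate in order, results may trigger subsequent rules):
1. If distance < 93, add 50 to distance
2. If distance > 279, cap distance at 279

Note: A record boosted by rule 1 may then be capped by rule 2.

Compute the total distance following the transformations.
1822

Step 1: Apply rule 1 to records with distance < 93
  - 4 records get bonus of 50
  - Of these, 0 records then exceed 279 and get capped
Step 2: Apply rule 2 to records with distance > 279
  - 3 records (original) are capped
Step 3: Calculate final sum = 1822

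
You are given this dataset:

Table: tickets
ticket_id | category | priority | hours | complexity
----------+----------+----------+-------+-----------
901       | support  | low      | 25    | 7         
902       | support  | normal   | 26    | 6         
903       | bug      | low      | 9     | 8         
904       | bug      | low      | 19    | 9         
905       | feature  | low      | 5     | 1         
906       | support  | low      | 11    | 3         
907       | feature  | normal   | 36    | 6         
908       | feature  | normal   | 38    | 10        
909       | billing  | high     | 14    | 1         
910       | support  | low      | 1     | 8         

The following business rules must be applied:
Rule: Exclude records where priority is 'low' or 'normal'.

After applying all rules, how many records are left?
1

Step 1: Count records to exclude
  - 6 (low) + 3 (normal) = 9 records
Step 2: Total records: 10
Step 3: Remaining = 10 - 9 = 1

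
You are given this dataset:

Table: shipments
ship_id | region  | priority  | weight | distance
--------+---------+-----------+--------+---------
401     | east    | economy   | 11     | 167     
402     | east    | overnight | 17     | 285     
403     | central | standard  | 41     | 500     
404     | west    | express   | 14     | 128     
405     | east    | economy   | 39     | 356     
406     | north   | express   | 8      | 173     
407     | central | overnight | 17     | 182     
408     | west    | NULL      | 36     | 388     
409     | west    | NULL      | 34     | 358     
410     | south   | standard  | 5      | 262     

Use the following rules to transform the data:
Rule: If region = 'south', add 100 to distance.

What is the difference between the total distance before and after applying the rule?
100

Step 1: Original sum of distance = 2799
Step 2: 1 records have region = 'south'
Step 3: Each affected record changes by 100
Step 4: Total change = 1 × 100 = 100
Step 5: New sum = 2799 + 100 = 2899
Step 6: Difference = |2899 - 2799| = 100
        (Sum increased by 100)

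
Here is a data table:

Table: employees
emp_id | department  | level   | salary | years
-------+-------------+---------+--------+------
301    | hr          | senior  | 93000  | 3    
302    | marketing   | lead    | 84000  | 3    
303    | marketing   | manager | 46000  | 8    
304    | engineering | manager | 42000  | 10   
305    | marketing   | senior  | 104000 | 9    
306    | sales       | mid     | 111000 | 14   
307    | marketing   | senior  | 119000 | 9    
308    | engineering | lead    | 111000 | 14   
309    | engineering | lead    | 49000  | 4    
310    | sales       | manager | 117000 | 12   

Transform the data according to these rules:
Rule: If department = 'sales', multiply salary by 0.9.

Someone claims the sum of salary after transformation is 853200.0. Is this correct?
Yes, the result is correct.

Step 1: Calculate the correct sum after transformation
Step 2: Apply multiplier 0.9 to records where department = 'sales'
Step 3: Correct result = 853200.0
Step 4: Claimed result = 853200.0
Step 5: 853200.0 = 853200.0 ✓
Conclusion: The claimed result is correct.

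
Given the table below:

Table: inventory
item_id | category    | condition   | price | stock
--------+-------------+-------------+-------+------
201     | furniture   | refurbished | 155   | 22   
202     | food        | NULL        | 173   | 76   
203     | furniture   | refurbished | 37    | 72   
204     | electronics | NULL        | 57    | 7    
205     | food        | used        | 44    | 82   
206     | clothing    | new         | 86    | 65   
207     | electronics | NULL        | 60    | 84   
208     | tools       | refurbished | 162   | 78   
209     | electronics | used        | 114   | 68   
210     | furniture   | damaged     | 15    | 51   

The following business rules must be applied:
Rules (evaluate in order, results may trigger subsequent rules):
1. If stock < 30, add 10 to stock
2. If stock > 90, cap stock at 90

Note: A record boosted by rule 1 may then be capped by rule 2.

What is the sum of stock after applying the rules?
625

Step 1: Apply rule 1 to records with stock < 30
  - 2 records get bonus of 10
  - Of these, 0 records then exceed 90 and get capped
Step 2: Apply rule 2 to records with stock > 90
  - 0 records (original) are capped
Step 3: Calculate final sum = 625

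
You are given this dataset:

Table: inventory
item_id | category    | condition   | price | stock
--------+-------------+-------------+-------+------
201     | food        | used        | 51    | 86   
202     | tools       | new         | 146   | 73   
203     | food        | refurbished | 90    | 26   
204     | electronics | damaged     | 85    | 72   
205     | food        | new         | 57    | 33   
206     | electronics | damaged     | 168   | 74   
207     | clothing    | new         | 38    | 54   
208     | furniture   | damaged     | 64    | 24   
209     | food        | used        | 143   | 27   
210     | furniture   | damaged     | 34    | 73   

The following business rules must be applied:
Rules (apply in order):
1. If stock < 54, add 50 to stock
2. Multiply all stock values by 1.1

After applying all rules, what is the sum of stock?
816.2

Step 1: Apply Rule 1 - Add 50 to records with stock < 54
  - 4 records affected: 110 + (4 × 50) = 310
  - Unaffected records: 432
  - Sum after Rule 1: 742
Step 2: Apply Rule 2 - Multiply all by 1.1
  - 742 × 1.1 = 816.2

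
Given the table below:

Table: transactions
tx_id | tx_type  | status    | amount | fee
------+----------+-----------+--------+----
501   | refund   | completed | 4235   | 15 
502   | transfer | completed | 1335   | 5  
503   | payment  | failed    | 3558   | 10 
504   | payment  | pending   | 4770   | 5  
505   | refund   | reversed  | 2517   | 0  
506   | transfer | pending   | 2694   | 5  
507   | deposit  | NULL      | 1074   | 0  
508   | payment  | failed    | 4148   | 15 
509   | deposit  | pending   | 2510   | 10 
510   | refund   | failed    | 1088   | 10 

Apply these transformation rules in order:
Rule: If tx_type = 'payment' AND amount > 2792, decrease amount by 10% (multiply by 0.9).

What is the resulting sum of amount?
26681.4

Step 1: Find records where tx_type = 'payment' AND amount > 2792
Step 2: 3 records match, summing to 12476
Step 3: After multiplier: 12476 × 0.9 = 11228.4
Step 4: Unaffected records sum: 15453
Step 5: Final sum = 11228.4 + 15453 = 26681.4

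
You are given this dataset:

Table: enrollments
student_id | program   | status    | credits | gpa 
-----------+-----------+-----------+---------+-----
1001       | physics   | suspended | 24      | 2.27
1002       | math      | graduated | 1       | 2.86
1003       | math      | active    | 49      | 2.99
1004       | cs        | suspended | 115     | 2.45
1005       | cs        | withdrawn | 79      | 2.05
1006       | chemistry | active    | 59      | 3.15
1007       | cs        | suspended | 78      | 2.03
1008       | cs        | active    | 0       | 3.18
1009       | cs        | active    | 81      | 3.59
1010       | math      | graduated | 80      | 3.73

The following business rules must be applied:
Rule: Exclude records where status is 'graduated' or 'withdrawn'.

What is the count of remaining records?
7

Step 1: Count records to exclude
  - 2 (graduated) + 1 (withdrawn) = 3 records
Step 2: Total records: 10
Step 3: Remaining = 10 - 3 = 7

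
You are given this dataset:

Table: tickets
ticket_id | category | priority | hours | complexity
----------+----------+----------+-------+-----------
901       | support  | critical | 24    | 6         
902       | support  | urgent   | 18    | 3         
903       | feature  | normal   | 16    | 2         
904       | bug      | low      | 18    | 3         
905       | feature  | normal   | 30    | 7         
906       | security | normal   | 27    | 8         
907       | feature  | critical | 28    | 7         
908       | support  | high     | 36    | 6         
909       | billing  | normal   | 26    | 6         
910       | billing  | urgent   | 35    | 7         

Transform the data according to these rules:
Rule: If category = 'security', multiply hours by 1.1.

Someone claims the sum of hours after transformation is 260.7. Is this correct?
Yes, the result is correct.

Step 1: Calculate the correct sum after transformation
Step 2: Apply multiplier 1.1 to records where category = 'security'
Step 3: Correct result = 260.7
Step 4: Claimed result = 260.7
Step 5: 260.7 = 260.7 ✓
Conclusion: The claimed result is correct.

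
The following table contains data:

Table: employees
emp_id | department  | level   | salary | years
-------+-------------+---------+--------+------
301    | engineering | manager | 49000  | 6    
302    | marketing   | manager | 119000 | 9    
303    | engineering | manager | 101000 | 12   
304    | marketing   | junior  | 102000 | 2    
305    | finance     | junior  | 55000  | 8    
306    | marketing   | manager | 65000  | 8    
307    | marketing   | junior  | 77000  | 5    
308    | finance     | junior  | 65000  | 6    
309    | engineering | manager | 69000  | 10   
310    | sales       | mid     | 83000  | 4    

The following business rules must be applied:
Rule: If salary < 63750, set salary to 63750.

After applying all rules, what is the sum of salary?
808500

Step 1: 2 records have salary < 63750
Step 2: These records originally summed to 104000
Step 3: After setting to minimum: 2 × 63750 = 127500
Step 4: Unaffected records sum: 681000
Step 5: Final sum = 127500 + 681000 = 808500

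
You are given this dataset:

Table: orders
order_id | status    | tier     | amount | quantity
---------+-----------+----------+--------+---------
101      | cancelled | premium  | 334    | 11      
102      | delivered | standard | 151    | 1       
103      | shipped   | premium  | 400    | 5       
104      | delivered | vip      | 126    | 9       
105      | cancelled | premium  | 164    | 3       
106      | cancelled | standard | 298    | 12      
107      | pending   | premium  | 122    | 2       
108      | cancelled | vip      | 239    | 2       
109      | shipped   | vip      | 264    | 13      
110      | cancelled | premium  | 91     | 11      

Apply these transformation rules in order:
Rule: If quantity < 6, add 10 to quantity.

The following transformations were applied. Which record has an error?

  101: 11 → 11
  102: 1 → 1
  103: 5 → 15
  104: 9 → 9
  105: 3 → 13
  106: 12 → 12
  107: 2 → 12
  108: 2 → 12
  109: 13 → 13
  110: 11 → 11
Record 102 has an error. The correct transformed value should be 11, not 1.

Step 1: Check each record against the rule
Step 2: Record 102 has quantity = 1
Step 3: Since 1 < 6, the bonus should have been applied
Step 4: Correct value = 11, but claimed value = 1
Conclusion: Record 102 has the error.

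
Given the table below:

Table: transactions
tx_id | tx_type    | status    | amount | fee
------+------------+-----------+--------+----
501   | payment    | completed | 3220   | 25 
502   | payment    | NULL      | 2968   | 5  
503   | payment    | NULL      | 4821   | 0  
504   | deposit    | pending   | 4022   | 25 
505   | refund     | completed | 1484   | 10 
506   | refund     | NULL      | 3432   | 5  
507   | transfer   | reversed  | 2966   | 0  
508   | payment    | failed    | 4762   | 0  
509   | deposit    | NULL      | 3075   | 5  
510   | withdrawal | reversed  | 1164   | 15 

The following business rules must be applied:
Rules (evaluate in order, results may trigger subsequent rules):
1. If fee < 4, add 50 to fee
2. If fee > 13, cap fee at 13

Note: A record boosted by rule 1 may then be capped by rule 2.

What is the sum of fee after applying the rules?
103

Step 1: Apply rule 1 to records with fee < 4
  - 3 records get bonus of 50
  - Of these, 3 records then exceed 13 and get capped
Step 2: Apply rule 2 to records with fee > 13
  - 3 records (original) are capped
Step 3: Calculate final sum = 103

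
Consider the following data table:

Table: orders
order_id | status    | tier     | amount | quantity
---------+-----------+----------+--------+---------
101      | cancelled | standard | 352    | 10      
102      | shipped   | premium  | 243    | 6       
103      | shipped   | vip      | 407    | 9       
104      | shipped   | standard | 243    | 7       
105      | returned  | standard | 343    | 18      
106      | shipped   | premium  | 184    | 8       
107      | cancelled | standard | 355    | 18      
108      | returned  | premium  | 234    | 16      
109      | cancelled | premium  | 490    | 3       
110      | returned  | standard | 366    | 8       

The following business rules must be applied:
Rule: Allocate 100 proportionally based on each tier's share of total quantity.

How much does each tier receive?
premium: 32.04, standard: 59.22, vip: 8.74

Step 1: Calculate total quantity = 103
Step 2: Calculate each tier's proportion:
  premium: 33/103 = 32.04% → 32.04
  standard: 61/103 = 59.22% → 59.22
  vip: 9/103 = 8.74% → 8.74
Step 3: Verify: sum of allocations ≈ 100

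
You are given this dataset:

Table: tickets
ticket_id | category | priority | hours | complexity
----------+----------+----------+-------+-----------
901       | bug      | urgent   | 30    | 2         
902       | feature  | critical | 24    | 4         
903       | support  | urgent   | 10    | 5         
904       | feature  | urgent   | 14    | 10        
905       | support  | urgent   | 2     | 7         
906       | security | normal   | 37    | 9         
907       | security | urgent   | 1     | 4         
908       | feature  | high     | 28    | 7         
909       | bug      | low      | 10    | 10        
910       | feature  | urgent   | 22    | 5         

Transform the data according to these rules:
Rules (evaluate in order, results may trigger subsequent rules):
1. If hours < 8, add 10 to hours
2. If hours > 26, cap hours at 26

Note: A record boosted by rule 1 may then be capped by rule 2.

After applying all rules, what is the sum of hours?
181

Step 1: Apply rule 1 to records with hours < 8
  - 2 records get bonus of 10
  - Of these, 0 records then exceed 26 and get capped
Step 2: Apply rule 2 to records with hours > 26
  - 3 records (original) are capped
Step 3: Calculate final sum = 181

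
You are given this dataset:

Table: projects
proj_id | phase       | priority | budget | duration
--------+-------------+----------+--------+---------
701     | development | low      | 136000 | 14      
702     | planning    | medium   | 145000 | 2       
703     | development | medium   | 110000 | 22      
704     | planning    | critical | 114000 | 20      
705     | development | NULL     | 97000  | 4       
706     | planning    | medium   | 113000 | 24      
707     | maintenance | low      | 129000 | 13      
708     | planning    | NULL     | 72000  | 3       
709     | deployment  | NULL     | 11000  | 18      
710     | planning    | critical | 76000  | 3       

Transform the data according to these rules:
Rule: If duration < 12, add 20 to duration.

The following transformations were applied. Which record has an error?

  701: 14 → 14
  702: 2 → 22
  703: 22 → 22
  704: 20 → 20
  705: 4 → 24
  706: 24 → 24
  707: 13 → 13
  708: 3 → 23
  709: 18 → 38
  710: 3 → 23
Record 709 has an error. The correct transformed value should be 18, not 38.

Step 1: Check each record against the rule
Step 2: Record 709 has duration = 18
Step 3: Since 18 >= 12, the bonus should not have been applied
Step 4: Correct value = 18, but claimed value = 38
Conclusion: Record 709 has the error.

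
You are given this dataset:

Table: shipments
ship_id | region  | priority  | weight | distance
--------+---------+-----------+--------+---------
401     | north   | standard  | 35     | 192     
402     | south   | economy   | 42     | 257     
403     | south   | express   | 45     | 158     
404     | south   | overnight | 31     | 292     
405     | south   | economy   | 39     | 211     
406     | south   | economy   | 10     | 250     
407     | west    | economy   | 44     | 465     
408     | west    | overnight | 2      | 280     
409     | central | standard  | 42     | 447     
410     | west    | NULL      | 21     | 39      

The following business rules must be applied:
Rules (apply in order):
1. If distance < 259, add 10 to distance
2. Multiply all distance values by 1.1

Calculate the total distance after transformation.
2916.1

Step 1: Apply Rule 1 - Add 10 to records with distance < 259
  - 6 records affected: 1107 + (6 × 10) = 1167
  - Unaffected records: 1484
  - Sum after Rule 1: 2651
Step 2: Apply Rule 2 - Multiply all by 1.1
  - 2651 × 1.1 = 2916.1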